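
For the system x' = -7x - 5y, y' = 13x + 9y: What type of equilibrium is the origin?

A = [[-7,-5],[13,9]]; det(A-λI) = λ^2 - 2λ + 2.
λ = 1 ± i: positive real part.

unstable spiral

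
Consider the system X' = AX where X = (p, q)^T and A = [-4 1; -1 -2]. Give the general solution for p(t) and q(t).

p(t) = c_1e^(-3t) + c_2te^(-3t) + 2c_2e^(-3t), q(t) = c_1e^(-3t) + c_2te^(-3t) + 3c_2e^(-3t)

Coefficient matrix A = [[-4, 1], [-1, -2]].
Characteristic polynomial det(A - λI) = λ^2 + 6λ + 9 = 0.
Single eigenvalue λ = -3 with algebraic multiplicity 2.
Eigenvector v = (1,1); generalized eigenvector w with (A-λI)w=v is (2,3).
General solution: e^(-3t)[c_1·v + c_2·(t·v + w)].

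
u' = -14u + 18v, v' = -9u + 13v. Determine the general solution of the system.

u(t) = 2c_1e^(-5t) - c_2e^(4t), v(t) = c_1e^(-5t) - c_2e^(4t)

Coefficient matrix A = [[-14, 18], [-9, 13]].
Characteristic polynomial det(A - λI) = λ^2 + λ - 20 = 0.
Eigenvalues λ = -5, 4.
For λ=-5: (A-λI) row 1 is [-9, 18], so an eigenvector is (2, 1).
For λ=4: (A-λI) row 1 is [-18, 18], so an eigenvector is (-1, -1).
General solution: c_1e^(-5t)(2,1) + c_2e^(4t)(-1,-1).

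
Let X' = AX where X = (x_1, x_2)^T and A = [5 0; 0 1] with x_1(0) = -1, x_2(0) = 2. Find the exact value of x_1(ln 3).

A = [[5,0],[0,1]]; eigenvalues λ = 1, 5.
Eigenvectors: (0,-1) for λ=1, (1,0) for λ=5.
From the initial condition, c_1 = -2, c_2 = -1.
x_1(ln 3) = (-2)(3^1)(0) + (-1)(3^5)(1) = -243.

-243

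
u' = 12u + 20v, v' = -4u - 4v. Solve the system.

u(t) = 2C_1e^(4t)sin(4t) + C_1e^(4t)cos(4t) + C_2e^(4t)sin(4t) - 2C_2e^(4t)cos(4t), v(t) = -C_1e^(4t)sin(4t) + C_2e^(4t)cos(4t)

Coefficient matrix A = [[12, 20], [-4, -4]].
Characteristic polynomial det(A - λI) = λ^2 - 8λ + 32 = 0.
Eigenvalues λ = 4 ± 4i (complex conjugate pair).
For λ=4+4i: an eigenvector is (1,0) - i(2,-1) = (1 - 2i, 0 + i).
A real fundamental pair from Re and Im of e^((4+4i)t)v: X_1 = e^(4t)(cos(4t)·(1,0) + sin(4t)·(2,-1)), X_2 = e^(4t)(sin(4t)·(1,0) - cos(4t)·(2,-1)).
General solution: C_1X_1 + C_2X_2.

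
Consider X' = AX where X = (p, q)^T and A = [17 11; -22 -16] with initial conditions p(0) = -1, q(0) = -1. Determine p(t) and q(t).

Coefficient matrix A = [[17, 11], [-22, -16]].
Characteristic polynomial det(A - λI) = λ^2 - λ - 30 = 0.
Eigenvalues λ = 6, -5.
For λ=6: (A-λI) row 1 is [11, 11], so an eigenvector is (1, -1).
For λ=-5: (A-λI) row 1 is [22, 11], so an eigenvector is (-1, 2).
General solution: K_1e^(6t)(1,-1) + K_2e^(-5t)(-1,2).
Applying p(0)=-1, q(0)=-1 gives K_1=-3, K_2=-2.

p(t) = -3e^(6t) + 2e^(-5t), q(t) = 3e^(6t) - 4e^(-5t)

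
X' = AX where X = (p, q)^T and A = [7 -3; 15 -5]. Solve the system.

Coefficient matrix A = [[7, -3], [15, -5]].
Characteristic polynomial det(A - λI) = λ^2 - 2λ + 10 = 0.
Eigenvalues λ = 1 ± 3i (complex conjugate pair).
For λ=1+3i: an eigenvector is (0,1) - i(-1,-2) = (0 + i, 1 + 2i).
A real fundamental pair from Re and Im of e^((1+3i)t)v: X_1 = e^(t)(cos(3t)·(0,1) + sin(3t)·(-1,-2)), X_2 = e^(t)(sin(3t)·(0,1) - cos(3t)·(-1,-2)).
General solution: c_1X_1 + c_2X_2.

p(t) = -c_1e^(t)sin(3t) + c_2e^(t)cos(3t), q(t) = -2c_1e^(t)sin(3t) + c_1e^(t)cos(3t) + c_2e^(t)sin(3t) + 2c_2e^(t)cos(3t)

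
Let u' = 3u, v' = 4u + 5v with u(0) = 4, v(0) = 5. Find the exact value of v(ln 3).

A = [[3,0],[4,5]]; eigenvalues λ = 5, 3.
Eigenvectors: (0,1) for λ=5, (1,-2) for λ=3.
From the initial condition, c_1 = 13, c_2 = 4.
v(ln 3) = (13)(3^5)(1) + (4)(3^3)(-2) = 2943.

2943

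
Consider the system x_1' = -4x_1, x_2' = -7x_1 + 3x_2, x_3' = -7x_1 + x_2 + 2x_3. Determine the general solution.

Coefficient matrix A = [[-4, 0, 0], [-7, 3, 0], [-7, 1, 2]].
det(A - λI) = 0 gives eigenvalues λ = -4, 2, 3.
For λ=-4: eigenvector (1,1,1).
For λ=2: eigenvector (0,0,-1).
For λ=3: eigenvector (0,1,1).
General solution: c_1e^(-4t)(1,1,1) + c_2e^(2t)(0,0,-1) + c_3e^(3t)(0,1,1).

x_1(t) = c_1e^(-4t), x_2(t) = c_1e^(-4t) + c_3e^(3t), x_3(t) = c_1e^(-4t) - c_2e^(2t) + c_3e^(3t)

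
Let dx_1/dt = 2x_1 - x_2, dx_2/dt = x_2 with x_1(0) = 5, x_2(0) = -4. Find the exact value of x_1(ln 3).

A = [[2,-1],[0,1]]; eigenvalues λ = 1, 2.
Eigenvectors: (-1,-1) for λ=1, (1,0) for λ=2.
From the initial condition, c_1 = 4, c_2 = 9.
x_1(ln 3) = (4)(3^1)(-1) + (9)(3^2)(1) = 69.

69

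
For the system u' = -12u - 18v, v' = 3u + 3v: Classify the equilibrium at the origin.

stable node

A = [[-12,-18],[3,3]]; det(A-λI) = λ^2 + 9λ + 18.
λ = -3, -6: both negative.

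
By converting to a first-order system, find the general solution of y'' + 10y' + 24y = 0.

Let x_1 = y, x_2 = y'. Then x_1' = x_2 and x_2' = -24x_1 - 10x_2.
A = [[0,1],[-24,-10]]; det(A-λI) = λ^2 + 10λ + 24.
Eigenvalues λ = -4, -6 with eigenvectors (1,-4), (1,-6).

y(t) = K_1e^(-4t) + K_2e^(-6t)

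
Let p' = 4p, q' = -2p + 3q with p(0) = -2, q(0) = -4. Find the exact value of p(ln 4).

A = [[4,0],[-2,3]]; eigenvalues λ = 3, 4.
Eigenvectors: (0,-1) for λ=3, (-1,2) for λ=4.
From the initial condition, c_1 = 8, c_2 = 2.
p(ln 4) = (8)(4^3)(0) + (2)(4^4)(-1) = -512.

-512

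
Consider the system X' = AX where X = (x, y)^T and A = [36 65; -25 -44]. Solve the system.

x(t) = 3K_1e^(-4t)sin(5t) + 2K_1e^(-4t)cos(5t) + 2K_2e^(-4t)sin(5t) - 3K_2e^(-4t)cos(5t), y(t) = -2K_1e^(-4t)sin(5t) - K_1e^(-4t)cos(5t) - K_2e^(-4t)sin(5t) + 2K_2e^(-4t)cos(5t)

Coefficient matrix A = [[36, 65], [-25, -44]].
Characteristic polynomial det(A - λI) = λ^2 + 8λ + 41 = 0.
Eigenvalues λ = -4 ± 5i (complex conjugate pair).
For λ=-4+5i: an eigenvector is (2,-1) - i(3,-2) = (2 - 3i, -1 + 2i).
A real fundamental pair from Re and Im of e^((-4+5i)t)v: X_1 = e^(-4t)(cos(5t)·(2,-1) + sin(5t)·(3,-2)), X_2 = e^(-4t)(sin(5t)·(2,-1) - cos(5t)·(3,-2)).
General solution: K_1X_1 + K_2X_2.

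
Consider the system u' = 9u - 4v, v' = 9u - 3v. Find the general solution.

u(t) = 2K_1e^(3t) + 2K_2te^(3t) - K_2e^(3t), v(t) = 3K_1e^(3t) + 3K_2te^(3t) - 2K_2e^(3t)

Coefficient matrix A = [[9, -4], [9, -3]].
Characteristic polynomial det(A - λI) = λ^2 - 6λ + 9 = 0.
Single eigenvalue λ = 3 with algebraic multiplicity 2.
Eigenvector v = (2,3); generalized eigenvector w with (A-λI)w=v is (-1,-2).
General solution: e^(3t)[K_1·v + K_2·(t·v + w)].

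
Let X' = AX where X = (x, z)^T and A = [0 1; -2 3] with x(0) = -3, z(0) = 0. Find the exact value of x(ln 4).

24

A = [[0,1],[-2,3]]; eigenvalues λ = 1, 2.
Eigenvectors: (-1,-1) for λ=1, (1,2) for λ=2.
From the initial condition, c_1 = 6, c_2 = 3.
x(ln 4) = (6)(4^1)(-1) + (3)(4^2)(1) = 24.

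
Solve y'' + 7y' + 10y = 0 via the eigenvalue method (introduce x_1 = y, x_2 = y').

Let x_1 = y, x_2 = y'. Then x_1' = x_2 and x_2' = -10x_1 - 7x_2.
A = [[0,1],[-10,-7]]; det(A-λI) = λ^2 + 7λ + 10.
Eigenvalues λ = -5, -2 with eigenvectors (1,-5), (1,-2).

y(t) = K_1e^(-5t) + K_2e^(-2t)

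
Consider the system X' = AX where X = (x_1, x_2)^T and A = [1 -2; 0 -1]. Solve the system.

Coefficient matrix A = [[1, -2], [0, -1]].
Characteristic polynomial det(A - λI) = λ^2 - 1 = 0.
Eigenvalues λ = -1, 1.
For λ=-1: (A-λI) row 1 is [2, -2], so an eigenvector is (1, 1).
For λ=1: (A-λI) row 1 is [0, -2], so an eigenvector is (-1, 0).
General solution: C_1e^(-t)(1,1) + C_2e^(t)(-1,0).

x_1(t) = C_1e^(-t) - C_2e^(t), x_2(t) = C_1e^(-t)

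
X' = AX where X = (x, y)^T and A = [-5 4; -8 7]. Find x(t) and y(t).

x(t) = C_1e^(-t) + C_2e^(3t), y(t) = C_1e^(-t) + 2C_2e^(3t)

Coefficient matrix A = [[-5, 4], [-8, 7]].
Characteristic polynomial det(A - λI) = λ^2 - 2λ - 3 = 0.
Eigenvalues λ = -1, 3.
For λ=-1: (A-λI) row 1 is [-4, 4], so an eigenvector is (1, 1).
For λ=3: (A-λI) row 1 is [-8, 4], so an eigenvector is (1, 2).
General solution: C_1e^(-t)(1,1) + C_2e^(3t)(1,2).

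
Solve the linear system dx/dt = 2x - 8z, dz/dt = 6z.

x(t) = 2C_1e^(6t) - C_2e^(2t), z(t) = -C_1e^(6t)

Coefficient matrix A = [[2, -8], [0, 6]].
Characteristic polynomial det(A - λI) = λ^2 - 8λ + 12 = 0.
Eigenvalues λ = 6, 2.
For λ=6: (A-λI) row 1 is [-4, -8], so an eigenvector is (2, -1).
For λ=2: (A-λI) row 1 is [0, -8], so an eigenvector is (-1, 0).
General solution: C_1e^(6t)(2,-1) + C_2e^(2t)(-1,0).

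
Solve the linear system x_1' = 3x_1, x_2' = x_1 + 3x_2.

Coefficient matrix A = [[3, 0], [1, 3]].
Characteristic polynomial det(A - λI) = λ^2 - 6λ + 9 = 0.
Single eigenvalue λ = 3 with algebraic multiplicity 2.
Eigenvector v = (0,1); generalized eigenvector w with (A-λI)w=v is (1,3).
General solution: e^(3t)[K_1·v + K_2·(t·v + w)].

x_1(t) = K_2e^(3t), x_2(t) = K_1e^(3t) + K_2te^(3t) + 3K_2e^(3t)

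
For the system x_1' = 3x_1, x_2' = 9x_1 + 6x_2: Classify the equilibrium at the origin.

A = [[3,0],[9,6]]; det(A-λI) = λ^2 - 9λ + 18.
λ = 6, 3: both positive.

unstable node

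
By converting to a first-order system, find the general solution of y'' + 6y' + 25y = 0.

y(t) = c_1e^(-3t)cos(4t) + c_2e^(-3t)sin(4t)

Let x_1 = y, x_2 = y'. Then x_1' = x_2 and x_2' = -25x_1 - 6x_2.
A = [[0,1],[-25,-6]]; det(A-λI) = λ^2 + 6λ + 25.
Eigenvalues λ = -3 ± 4i.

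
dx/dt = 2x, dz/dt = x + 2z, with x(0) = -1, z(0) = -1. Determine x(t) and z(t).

x(t) = -e^(2t), z(t) = -te^(2t) - e^(2t)

Coefficient matrix A = [[2, 0], [1, 2]].
Characteristic polynomial det(A - λI) = λ^2 - 4λ + 4 = 0.
Single eigenvalue λ = 2 with algebraic multiplicity 2.
Eigenvector v = (0,-1); generalized eigenvector w with (A-λI)w=v is (-1,3).
General solution: e^(2t)[K_1·v + K_2·(t·v + w)].
Applying x(0)=-1, z(0)=-1 gives K_1=4, K_2=1.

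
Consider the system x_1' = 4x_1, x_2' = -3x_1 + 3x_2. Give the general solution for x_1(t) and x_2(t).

Coefficient matrix A = [[4, 0], [-3, 3]].
Characteristic polynomial det(A - λI) = λ^2 - 7λ + 12 = 0.
Eigenvalues λ = 3, 4.
For λ=3: (A-λI) row 1 is [1, 0], so an eigenvector is (0, -1).
For λ=4: (A-λI) row 2 is [-3, -1], so an eigenvector is (-1, 3).
General solution: K_1e^(3t)(0,-1) + K_2e^(4t)(-1,3).

x_1(t) = -K_2e^(4t), x_2(t) = -K_1e^(3t) + 3K_2e^(4t)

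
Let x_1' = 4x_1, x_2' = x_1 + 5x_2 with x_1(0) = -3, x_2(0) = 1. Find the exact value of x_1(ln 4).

-768

A = [[4,0],[1,5]]; eigenvalues λ = 4, 5.
Eigenvectors: (-1,1) for λ=4, (0,1) for λ=5.
From the initial condition, c_1 = 3, c_2 = -2.
x_1(ln 4) = (3)(4^4)(-1) + (-2)(4^5)(0) = -768.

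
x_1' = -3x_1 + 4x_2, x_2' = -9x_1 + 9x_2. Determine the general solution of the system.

x_1(t) = 2K_1e^(3t) + 2K_2te^(3t) + K_2e^(3t), x_2(t) = 3K_1e^(3t) + 3K_2te^(3t) + 2K_2e^(3t)

Coefficient matrix A = [[-3, 4], [-9, 9]].
Characteristic polynomial det(A - λI) = λ^2 - 6λ + 9 = 0.
Single eigenvalue λ = 3 with algebraic multiplicity 2.
Eigenvector v = (2,3); generalized eigenvector w with (A-λI)w=v is (1,2).
General solution: e^(3t)[K_1·v + K_2·(t·v + w)].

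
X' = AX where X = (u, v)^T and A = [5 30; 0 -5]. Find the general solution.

u(t) = -C_1e^(5t) + 3C_2e^(-5t), v(t) = -C_2e^(-5t)

Coefficient matrix A = [[5, 30], [0, -5]].
Characteristic polynomial det(A - λI) = λ^2 - 25 = 0.
Eigenvalues λ = 5, -5.
For λ=5: (A-λI) row 1 is [0, 30], so an eigenvector is (-1, 0).
For λ=-5: (A-λI) row 1 is [10, 30], so an eigenvector is (3, -1).
General solution: C_1e^(5t)(-1,0) + C_2e^(-5t)(3,-1).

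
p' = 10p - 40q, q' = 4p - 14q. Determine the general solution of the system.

Coefficient matrix A = [[10, -40], [4, -14]].
Characteristic polynomial det(A - λI) = λ^2 + 4λ + 20 = 0.
Eigenvalues λ = -2 ± 4i (complex conjugate pair).
For λ=-2+4i: an eigenvector is (1,0) - i(3,1) = (1 - 3i, 0 - i).
A real fundamental pair from Re and Im of e^((-2+4i)t)v: X_1 = e^(-2t)(cos(4t)·(1,0) + sin(4t)·(3,1)), X_2 = e^(-2t)(sin(4t)·(1,0) - cos(4t)·(3,1)).
General solution: C_1X_1 + C_2X_2.

p(t) = 3C_1e^(-2t)sin(4t) + C_1e^(-2t)cos(4t) + C_2e^(-2t)sin(4t) - 3C_2e^(-2t)cos(4t), q(t) = C_1e^(-2t)sin(4t) - C_2e^(-2t)cos(4t)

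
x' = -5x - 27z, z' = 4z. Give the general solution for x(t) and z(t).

Coefficient matrix A = [[-5, -27], [0, 4]].
Characteristic polynomial det(A - λI) = λ^2 + λ - 20 = 0.
Eigenvalues λ = -5, 4.
For λ=-5: (A-λI) row 1 is [0, -27], so an eigenvector is (1, 0).
For λ=4: (A-λI) row 1 is [-9, -27], so an eigenvector is (3, -1).
General solution: c_1e^(-5t)(1,0) + c_2e^(4t)(3,-1).

x(t) = c_1e^(-5t) + 3c_2e^(4t), z(t) = -c_2e^(4t)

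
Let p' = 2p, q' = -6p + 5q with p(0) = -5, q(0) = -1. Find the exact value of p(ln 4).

-80

A = [[2,0],[-6,5]]; eigenvalues λ = 2, 5.
Eigenvectors: (-1,-2) for λ=2, (0,1) for λ=5.
From the initial condition, c_1 = 5, c_2 = 9.
p(ln 4) = (5)(4^2)(-1) + (9)(4^5)(0) = -80.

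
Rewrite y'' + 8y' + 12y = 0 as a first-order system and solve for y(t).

Let x_1 = y, x_2 = y'. Then x_1' = x_2 and x_2' = -12x_1 - 8x_2.
A = [[0,1],[-12,-8]]; det(A-λI) = λ^2 + 8λ + 12.
Eigenvalues λ = -6, -2 with eigenvectors (1,-6), (1,-2).

y(t) = K_1e^(-6t) + K_2e^(-2t)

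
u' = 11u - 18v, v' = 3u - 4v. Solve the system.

Coefficient matrix A = [[11, -18], [3, -4]].
Characteristic polynomial det(A - λI) = λ^2 - 7λ + 10 = 0.
Eigenvalues λ = 5, 2.
For λ=5: (A-λI) row 1 is [6, -18], so an eigenvector is (3, 1).
For λ=2: (A-λI) row 1 is [9, -18], so an eigenvector is (2, 1).
General solution: C_1e^(5t)(3,1) + C_2e^(2t)(2,1).

u(t) = 3C_1e^(5t) + 2C_2e^(2t), v(t) = C_1e^(5t) + C_2e^(2t)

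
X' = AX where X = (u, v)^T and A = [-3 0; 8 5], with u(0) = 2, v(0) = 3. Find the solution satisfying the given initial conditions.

Coefficient matrix A = [[-3, 0], [8, 5]].
Characteristic polynomial det(A - λI) = λ^2 - 2λ - 15 = 0.
Eigenvalues λ = -3, 5.
For λ=-3: (A-λI) row 2 is [8, 8], so an eigenvector is (-1, 1).
For λ=5: (A-λI) row 1 is [-8, 0], so an eigenvector is (0, -1).
General solution: K_1e^(-3t)(-1,1) + K_2e^(5t)(0,-1).
Applying u(0)=2, v(0)=3 gives K_1=-2, K_2=-5.

u(t) = 2e^(-3t), v(t) = 5e^(5t) - 2e^(-3t)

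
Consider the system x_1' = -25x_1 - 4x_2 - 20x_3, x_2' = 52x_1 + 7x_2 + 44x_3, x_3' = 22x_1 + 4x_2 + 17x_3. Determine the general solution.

Coefficient matrix A = [[-25, -4, -20], [52, 7, 44], [22, 4, 17]].
det(A - λI) = 0 gives eigenvalues λ = -1, 3, -3.
For λ=-1: eigenvector (1,-1,-1).
For λ=3: eigenvector (-1,2,1).
For λ=-3: eigenvector (2,-6,-1).
General solution: C_1e^(-t)(1,-1,-1) + C_2e^(3t)(-1,2,1) + C_3e^(-3t)(2,-6,-1).

x_1(t) = C_1e^(-t) - C_2e^(3t) + 2C_3e^(-3t), x_2(t) = -C_1e^(-t) + 2C_2e^(3t) - 6C_3e^(-3t), x_3(t) = -C_1e^(-t) + C_2e^(3t) - C_3e^(-3t)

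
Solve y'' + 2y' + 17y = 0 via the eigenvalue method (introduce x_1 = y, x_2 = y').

Let x_1 = y, x_2 = y'. Then x_1' = x_2 and x_2' = -17x_1 - 2x_2.
A = [[0,1],[-17,-2]]; det(A-λI) = λ^2 + 2λ + 17.
Eigenvalues λ = -1 ± 4i.

y(t) = K_1e^(-t)cos(4t) + K_2e^(-t)sin(4t)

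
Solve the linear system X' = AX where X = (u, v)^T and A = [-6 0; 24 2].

u(t) = -c_2e^(-6t), v(t) = -c_1e^(2t) + 3c_2e^(-6t)

Coefficient matrix A = [[-6, 0], [24, 2]].
Characteristic polynomial det(A - λI) = λ^2 + 4λ - 12 = 0.
Eigenvalues λ = 2, -6.
For λ=2: (A-λI) row 1 is [-8, 0], so an eigenvector is (0, -1).
For λ=-6: (A-λI) row 2 is [24, 8], so an eigenvector is (-1, 3).
General solution: c_1e^(2t)(0,-1) + c_2e^(-6t)(-1,3).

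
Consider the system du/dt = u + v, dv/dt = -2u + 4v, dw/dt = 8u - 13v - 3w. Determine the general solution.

u(t) = C_1e^(2t) + C_2e^(3t), v(t) = C_1e^(2t) + 2C_2e^(3t), w(t) = -C_1e^(2t) - 3C_2e^(3t) + C_3e^(-3t)

Coefficient matrix A = [[1, 1, 0], [-2, 4, 0], [8, -13, -3]].
det(A - λI) = 0 gives eigenvalues λ = 2, 3, -3.
For λ=2: eigenvector (1,1,-1).
For λ=3: eigenvector (1,2,-3).
For λ=-3: eigenvector (0,0,1).
General solution: C_1e^(2t)(1,1,-1) + C_2e^(3t)(1,2,-3) + C_3e^(-3t)(0,0,1).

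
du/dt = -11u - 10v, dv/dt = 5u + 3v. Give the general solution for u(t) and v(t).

Coefficient matrix A = [[-11, -10], [5, 3]].
Characteristic polynomial det(A - λI) = λ^2 + 8λ + 17 = 0.
Eigenvalues λ = -4 ± i (complex conjugate pair).
For λ=-4+i: an eigenvector is (3,-2) - i(-1,1) = (3 + i, -2 - i).
A real fundamental pair from Re and Im of e^((-4+i)t)v: X_1 = e^(-4t)(cos(t)·(3,-2) + sin(t)·(-1,1)), X_2 = e^(-4t)(sin(t)·(3,-2) - cos(t)·(-1,1)).
General solution: c_1X_1 + c_2X_2.

u(t) = -c_1e^(-4t)sin(t) + 3c_1e^(-4t)cos(t) + 3c_2e^(-4t)sin(t) + c_2e^(-4t)cos(t), v(t) = c_1e^(-4t)sin(t) - 2c_1e^(-4t)cos(t) - 2c_2e^(-4t)sin(t) - c_2e^(-4t)cos(t)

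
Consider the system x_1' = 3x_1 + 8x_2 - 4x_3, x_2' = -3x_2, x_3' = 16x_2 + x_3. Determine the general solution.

Coefficient matrix A = [[3, 8, -4], [0, -3, 0], [0, 16, 1]].
det(A - λI) = 0 gives eigenvalues λ = 3, -3, 1.
For λ=3: eigenvector (1,0,0).
For λ=-3: eigenvector (-4,1,-4).
For λ=1: eigenvector (2,0,1).
General solution: C_1e^(3t)(1,0,0) + C_2e^(-3t)(-4,1,-4) + C_3e^(t)(2,0,1).

x_1(t) = C_1e^(3t) - 4C_2e^(-3t) + 2C_3e^(t), x_2(t) = C_2e^(-3t), x_3(t) = -4C_2e^(-3t) + C_3e^(t)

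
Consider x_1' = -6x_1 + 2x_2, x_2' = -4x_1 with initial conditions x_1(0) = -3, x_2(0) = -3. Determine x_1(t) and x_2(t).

Coefficient matrix A = [[-6, 2], [-4, 0]].
Characteristic polynomial det(A - λI) = λ^2 + 6λ + 8 = 0.
Eigenvalues λ = -4, -2.
For λ=-4: (A-λI) row 1 is [-2, 2], so an eigenvector is (1, 1).
For λ=-2: (A-λI) row 1 is [-4, 2], so an eigenvector is (1, 2).
General solution: C_1e^(-4t)(1,1) + C_2e^(-2t)(1,2).
Applying x_1(0)=-3, x_2(0)=-3 gives C_1=-3, C_2=0.

x_1(t) = -3e^(-4t), x_2(t) = -3e^(-4t)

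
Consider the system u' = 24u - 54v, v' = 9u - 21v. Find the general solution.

Coefficient matrix A = [[24, -54], [9, -21]].
Characteristic polynomial det(A - λI) = λ^2 - 3λ - 18 = 0.
Eigenvalues λ = -3, 6.
For λ=-3: (A-λI) row 1 is [27, -54], so an eigenvector is (-2, -1).
For λ=6: (A-λI) row 1 is [18, -54], so an eigenvector is (3, 1).
General solution: K_1e^(-3t)(-2,-1) + K_2e^(6t)(3,1).

u(t) = -2K_1e^(-3t) + 3K_2e^(6t), v(t) = -K_1e^(-3t) + K_2e^(6t)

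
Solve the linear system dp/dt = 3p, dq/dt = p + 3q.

Coefficient matrix A = [[3, 0], [1, 3]].
Characteristic polynomial det(A - λI) = λ^2 - 6λ + 9 = 0.
Single eigenvalue λ = 3 with algebraic multiplicity 2.
Eigenvector v = (0,-1); generalized eigenvector w with (A-λI)w=v is (-1,1).
General solution: e^(3t)[c_1·v + c_2·(t·v + w)].

p(t) = -c_2e^(3t), q(t) = -c_1e^(3t) - c_2te^(3t) + c_2e^(3t)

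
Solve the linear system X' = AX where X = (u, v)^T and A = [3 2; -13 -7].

u(t) = -C_1e^(-2t)sin(t) - C_1e^(-2t)cos(t) - C_2e^(-2t)sin(t) + C_2e^(-2t)cos(t), v(t) = 3C_1e^(-2t)sin(t) + 2C_1e^(-2t)cos(t) + 2C_2e^(-2t)sin(t) - 3C_2e^(-2t)cos(t)

Coefficient matrix A = [[3, 2], [-13, -7]].
Characteristic polynomial det(A - λI) = λ^2 + 4λ + 5 = 0.
Eigenvalues λ = -2 ± i (complex conjugate pair).
For λ=-2+i: an eigenvector is (-1,2) - i(-1,3) = (-1 + i, 2 - 3i).
A real fundamental pair from Re and Im of e^((-2+i)t)v: X_1 = e^(-2t)(cos(t)·(-1,2) + sin(t)·(-1,3)), X_2 = e^(-2t)(sin(t)·(-1,2) - cos(t)·(-1,3)).
General solution: C_1X_1 + C_2X_2.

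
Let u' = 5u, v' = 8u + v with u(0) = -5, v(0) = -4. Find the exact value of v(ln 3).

A = [[5,0],[8,1]]; eigenvalues λ = 5, 1.
Eigenvectors: (-1,-2) for λ=5, (0,-1) for λ=1.
From the initial condition, c_1 = 5, c_2 = -6.
v(ln 3) = (5)(3^5)(-2) + (-6)(3^1)(-1) = -2412.

-2412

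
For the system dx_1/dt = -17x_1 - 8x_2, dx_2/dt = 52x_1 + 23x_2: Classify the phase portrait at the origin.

A = [[-17,-8],[52,23]]; det(A-λI) = λ^2 - 6λ + 25.
λ = 3 ± 4i: positive real part.

unstable spiral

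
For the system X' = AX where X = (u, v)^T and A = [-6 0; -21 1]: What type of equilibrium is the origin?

A = [[-6,0],[-21,1]]; det(A-λI) = λ^2 + 5λ - 6.
λ = -6, 1: opposite signs.

saddle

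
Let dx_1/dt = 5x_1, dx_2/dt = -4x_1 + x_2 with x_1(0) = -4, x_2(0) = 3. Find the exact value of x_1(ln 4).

-4096

A = [[5,0],[-4,1]]; eigenvalues λ = 5, 1.
Eigenvectors: (-1,1) for λ=5, (0,-1) for λ=1.
From the initial condition, c_1 = 4, c_2 = 1.
x_1(ln 4) = (4)(4^5)(-1) + (1)(4^1)(0) = -4096.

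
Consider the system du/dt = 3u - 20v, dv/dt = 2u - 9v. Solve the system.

Coefficient matrix A = [[3, -20], [2, -9]].
Characteristic polynomial det(A - λI) = λ^2 + 6λ + 13 = 0.
Eigenvalues λ = -3 ± 2i (complex conjugate pair).
For λ=-3+2i: an eigenvector is (1,0) - i(3,1) = (1 - 3i, 0 - i).
A real fundamental pair from Re and Im of e^((-3+2i)t)v: X_1 = e^(-3t)(cos(2t)·(1,0) + sin(2t)·(3,1)), X_2 = e^(-3t)(sin(2t)·(1,0) - cos(2t)·(3,1)).
General solution: K_1X_1 + K_2X_2.

u(t) = 3K_1e^(-3t)sin(2t) + K_1e^(-3t)cos(2t) + K_2e^(-3t)sin(2t) - 3K_2e^(-3t)cos(2t), v(t) = K_1e^(-3t)sin(2t) - K_2e^(-3t)cos(2t)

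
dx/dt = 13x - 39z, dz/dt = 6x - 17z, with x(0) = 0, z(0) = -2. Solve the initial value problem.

Coefficient matrix A = [[13, -39], [6, -17]].
Characteristic polynomial det(A - λI) = λ^2 + 4λ + 13 = 0.
Eigenvalues λ = -2 ± 3i (complex conjugate pair).
For λ=-2+3i: an eigenvector is (-3,-1) - i(-2,-1) = (-3 + 2i, -1 + i).
A real fundamental pair from Re and Im of e^((-2+3i)t)v: X_1 = e^(-2t)(cos(3t)·(-3,-1) + sin(3t)·(-2,-1)), X_2 = e^(-2t)(sin(3t)·(-3,-1) - cos(3t)·(-2,-1)).
General solution: c_1X_1 + c_2X_2.
Applying x(0)=0, z(0)=-2 gives c_1=-4, c_2=-6.

x(t) = 26e^(-2t)sin(3t), z(t) = 10e^(-2t)sin(3t) - 2e^(-2t)cos(3t)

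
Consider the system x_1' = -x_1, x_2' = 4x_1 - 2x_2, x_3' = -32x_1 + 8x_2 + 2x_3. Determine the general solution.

Coefficient matrix A = [[-1, 0, 0], [4, -2, 0], [-32, 8, 2]].
det(A - λI) = 0 gives eigenvalues λ = -1, -2, 2.
For λ=-1: eigenvector (1,4,0).
For λ=-2: eigenvector (0,1,-2).
For λ=2: eigenvector (0,0,1).
General solution: c_1e^(-t)(1,4,0) + c_2e^(-2t)(0,1,-2) + c_3e^(2t)(0,0,1).

x_1(t) = c_1e^(-t), x_2(t) = 4c_1e^(-t) + c_2e^(-2t), x_3(t) = -2c_2e^(-2t) + c_3e^(2t)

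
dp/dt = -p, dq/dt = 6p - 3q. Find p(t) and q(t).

p(t) = c_1e^(-t), q(t) = 3c_1e^(-t) + c_2e^(-3t)

Coefficient matrix A = [[-1, 0], [6, -3]].
Characteristic polynomial det(A - λI) = λ^2 + 4λ + 3 = 0.
Eigenvalues λ = -1, -3.
For λ=-1: (A-λI) row 2 is [6, -2], so an eigenvector is (1, 3).
For λ=-3: (A-λI) row 1 is [2, 0], so an eigenvector is (0, 1).
General solution: c_1e^(-t)(1,3) + c_2e^(-3t)(0,1).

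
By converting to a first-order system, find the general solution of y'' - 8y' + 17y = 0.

Let x_1 = y, x_2 = y'. Then x_1' = x_2 and x_2' = -17x_1 + 8x_2.
A = [[0,1],[-17,8]]; det(A-λI) = λ^2 - 8λ + 17.
Eigenvalues λ = 4 ± i.

y(t) = c_1e^(4t)cos(t) + c_2e^(4t)sin(t)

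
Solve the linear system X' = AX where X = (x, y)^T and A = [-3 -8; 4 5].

Coefficient matrix A = [[-3, -8], [4, 5]].
Characteristic polynomial det(A - λI) = λ^2 - 2λ + 17 = 0.
Eigenvalues λ = 1 ± 4i (complex conjugate pair).
For λ=1+4i: an eigenvector is (-1,0) - i(1,-1) = (-1 - i, 0 + i).
A real fundamental pair from Re and Im of e^((1+4i)t)v: X_1 = e^(t)(cos(4t)·(-1,0) + sin(4t)·(1,-1)), X_2 = e^(t)(sin(4t)·(-1,0) - cos(4t)·(1,-1)).
General solution: C_1X_1 + C_2X_2.

x(t) = C_1e^(t)sin(4t) - C_1e^(t)cos(4t) - C_2e^(t)sin(4t) - C_2e^(t)cos(4t), y(t) = -C_1e^(t)sin(4t) + C_2e^(t)cos(4t)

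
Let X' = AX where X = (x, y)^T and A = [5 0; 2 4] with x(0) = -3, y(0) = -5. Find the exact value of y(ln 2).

-176

A = [[5,0],[2,4]]; eigenvalues λ = 4, 5.
Eigenvectors: (0,1) for λ=4, (1,2) for λ=5.
From the initial condition, c_1 = 1, c_2 = -3.
y(ln 2) = (1)(2^4)(1) + (-3)(2^5)(2) = -176.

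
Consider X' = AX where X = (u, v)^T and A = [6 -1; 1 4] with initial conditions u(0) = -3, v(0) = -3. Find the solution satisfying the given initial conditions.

u(t) = -3e^(5t), v(t) = -3e^(5t)

Coefficient matrix A = [[6, -1], [1, 4]].
Characteristic polynomial det(A - λI) = λ^2 - 10λ + 25 = 0.
Single eigenvalue λ = 5 with algebraic multiplicity 2.
Eigenvector v = (1,1); generalized eigenvector w with (A-λI)w=v is (0,-1).
General solution: e^(5t)[C_1·v + C_2·(t·v + w)].
Applying u(0)=-3, v(0)=-3 gives C_1=-3, C_2=0.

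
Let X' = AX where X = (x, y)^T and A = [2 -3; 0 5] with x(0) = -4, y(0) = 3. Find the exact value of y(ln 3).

729

A = [[2,-3],[0,5]]; eigenvalues λ = 5, 2.
Eigenvectors: (-1,1) for λ=5, (-1,0) for λ=2.
From the initial condition, c_1 = 3, c_2 = 1.
y(ln 3) = (3)(3^5)(1) + (1)(3^2)(0) = 729.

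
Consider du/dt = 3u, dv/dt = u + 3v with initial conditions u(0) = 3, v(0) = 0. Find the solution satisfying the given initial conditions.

u(t) = 3e^(3t), v(t) = 3te^(3t)

Coefficient matrix A = [[3, 0], [1, 3]].
Characteristic polynomial det(A - λI) = λ^2 - 6λ + 9 = 0.
Single eigenvalue λ = 3 with algebraic multiplicity 2.
Eigenvector v = (0,1); generalized eigenvector w with (A-λI)w=v is (1,2).
General solution: e^(3t)[c_1·v + c_2·(t·v + w)].
Applying u(0)=3, v(0)=0 gives c_1=-6, c_2=3.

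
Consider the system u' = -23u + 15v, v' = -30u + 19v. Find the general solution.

u(t) = -c_1e^(-2t)sin(3t) - 2c_1e^(-2t)cos(3t) - 2c_2e^(-2t)sin(3t) + c_2e^(-2t)cos(3t), v(t) = -c_1e^(-2t)sin(3t) - 3c_1e^(-2t)cos(3t) - 3c_2e^(-2t)sin(3t) + c_2e^(-2t)cos(3t)

Coefficient matrix A = [[-23, 15], [-30, 19]].
Characteristic polynomial det(A - λI) = λ^2 + 4λ + 13 = 0.
Eigenvalues λ = -2 ± 3i (complex conjugate pair).
For λ=-2+3i: an eigenvector is (-2,-3) - i(-1,-1) = (-2 + i, -3 + i).
A real fundamental pair from Re and Im of e^((-2+3i)t)v: X_1 = e^(-2t)(cos(3t)·(-2,-3) + sin(3t)·(-1,-1)), X_2 = e^(-2t)(sin(3t)·(-2,-3) - cos(3t)·(-1,-1)).
General solution: c_1X_1 + c_2X_2.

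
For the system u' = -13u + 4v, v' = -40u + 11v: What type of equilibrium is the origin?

stable spiral

A = [[-13,4],[-40,11]]; det(A-λI) = λ^2 + 2λ + 17.
λ = -1 ± 4i: negative real part.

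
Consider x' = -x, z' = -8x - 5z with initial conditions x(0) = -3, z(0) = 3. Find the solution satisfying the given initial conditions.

Coefficient matrix A = [[-1, 0], [-8, -5]].
Characteristic polynomial det(A - λI) = λ^2 + 6λ + 5 = 0.
Eigenvalues λ = -5, -1.
For λ=-5: (A-λI) row 1 is [4, 0], so an eigenvector is (0, -1).
For λ=-1: (A-λI) row 2 is [-8, -4], so an eigenvector is (1, -2).
General solution: c_1e^(-5t)(0,-1) + c_2e^(-t)(1,-2).
Applying x(0)=-3, z(0)=3 gives c_1=3, c_2=-3.

x(t) = -3e^(-t), z(t) = 6e^(-t) - 3e^(-5t)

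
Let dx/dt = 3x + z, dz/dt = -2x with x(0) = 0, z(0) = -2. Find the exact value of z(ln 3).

A = [[3,1],[-2,0]]; eigenvalues λ = 1, 2.
Eigenvectors: (-1,2) for λ=1, (1,-1) for λ=2.
From the initial condition, c_1 = -2, c_2 = -2.
z(ln 3) = (-2)(3^1)(2) + (-2)(3^2)(-1) = 6.

6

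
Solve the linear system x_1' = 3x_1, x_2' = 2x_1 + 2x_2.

x_1(t) = c_2e^(3t), x_2(t) = -c_1e^(2t) + 2c_2e^(3t)

Coefficient matrix A = [[3, 0], [2, 2]].
Characteristic polynomial det(A - λI) = λ^2 - 5λ + 6 = 0.
Eigenvalues λ = 2, 3.
For λ=2: (A-λI) row 1 is [1, 0], so an eigenvector is (0, -1).
For λ=3: (A-λI) row 2 is [2, -1], so an eigenvector is (1, 2).
General solution: c_1e^(2t)(0,-1) + c_2e^(3t)(1,2).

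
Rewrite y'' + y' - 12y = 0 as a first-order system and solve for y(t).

Let x_1 = y, x_2 = y'. Then x_1' = x_2 and x_2' = 12x_1 - x_2.
A = [[0,1],[12,-1]]; det(A-λI) = λ^2 + λ - 12.
Eigenvalues λ = 3, -4 with eigenvectors (1,3), (1,-4).

y(t) = C_1e^(3t) + C_2e^(-4t)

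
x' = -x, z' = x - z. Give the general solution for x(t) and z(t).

Coefficient matrix A = [[-1, 0], [1, -1]].
Characteristic polynomial det(A - λI) = λ^2 + 2λ + 1 = 0.
Single eigenvalue λ = -1 with algebraic multiplicity 2.
Eigenvector v = (0,1); generalized eigenvector w with (A-λI)w=v is (1,-3).
General solution: e^(-t)[C_1·v + C_2·(t·v + w)].

x(t) = C_2e^(-t), z(t) = C_1e^(-t) + C_2te^(-t) - 3C_2e^(-t)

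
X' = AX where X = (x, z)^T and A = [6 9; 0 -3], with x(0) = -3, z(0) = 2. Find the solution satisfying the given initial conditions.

Coefficient matrix A = [[6, 9], [0, -3]].
Characteristic polynomial det(A - λI) = λ^2 - 3λ - 18 = 0.
Eigenvalues λ = 6, -3.
For λ=6: (A-λI) row 1 is [0, 9], so an eigenvector is (-1, 0).
For λ=-3: (A-λI) row 1 is [9, 9], so an eigenvector is (-1, 1).
General solution: c_1e^(6t)(-1,0) + c_2e^(-3t)(-1,1).
Applying x(0)=-3, z(0)=2 gives c_1=1, c_2=2.

x(t) = -e^(6t) - 2e^(-3t), z(t) = 2e^(-3t)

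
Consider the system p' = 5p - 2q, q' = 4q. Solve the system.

p(t) = -K_1e^(5t) + 2K_2e^(4t), q(t) = K_2e^(4t)

Coefficient matrix A = [[5, -2], [0, 4]].
Characteristic polynomial det(A - λI) = λ^2 - 9λ + 20 = 0.
Eigenvalues λ = 5, 4.
For λ=5: (A-λI) row 1 is [0, -2], so an eigenvector is (-1, 0).
For λ=4: (A-λI) row 1 is [1, -2], so an eigenvector is (2, 1).
General solution: K_1e^(5t)(-1,0) + K_2e^(4t)(2,1).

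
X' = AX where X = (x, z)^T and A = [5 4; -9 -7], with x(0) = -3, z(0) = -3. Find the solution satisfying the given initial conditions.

x(t) = -30te^(-t) - 3e^(-t), z(t) = 45te^(-t) - 3e^(-t)

Coefficient matrix A = [[5, 4], [-9, -7]].
Characteristic polynomial det(A - λI) = λ^2 + 2λ + 1 = 0.
Single eigenvalue λ = -1 with algebraic multiplicity 2.
Eigenvector v = (2,-3); generalized eigenvector w with (A-λI)w=v is (-1,2).
General solution: e^(-t)[K_1·v + K_2·(t·v + w)].
Applying x(0)=-3, z(0)=-3 gives K_1=-9, K_2=-15.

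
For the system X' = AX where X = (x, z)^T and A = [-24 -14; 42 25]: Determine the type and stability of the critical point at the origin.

A = [[-24,-14],[42,25]]; det(A-λI) = λ^2 - λ - 12.
λ = 4, -3: opposite signs.

saddle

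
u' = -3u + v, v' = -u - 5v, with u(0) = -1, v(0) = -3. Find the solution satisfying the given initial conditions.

u(t) = -4te^(-4t) - e^(-4t), v(t) = 4te^(-4t) - 3e^(-4t)

Coefficient matrix A = [[-3, 1], [-1, -5]].
Characteristic polynomial det(A - λI) = λ^2 + 8λ + 16 = 0.
Single eigenvalue λ = -4 with algebraic multiplicity 2.
Eigenvector v = (1,-1); generalized eigenvector w with (A-λI)w=v is (-2,3).
General solution: e^(-4t)[C_1·v + C_2·(t·v + w)].
Applying u(0)=-1, v(0)=-3 gives C_1=-9, C_2=-4.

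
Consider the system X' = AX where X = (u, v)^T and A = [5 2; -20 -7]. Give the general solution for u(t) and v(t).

u(t) = -c_1e^(-t)cos(2t) - c_2e^(-t)sin(2t), v(t) = c_1e^(-t)sin(2t) + 3c_1e^(-t)cos(2t) + 3c_2e^(-t)sin(2t) - c_2e^(-t)cos(2t)

Coefficient matrix A = [[5, 2], [-20, -7]].
Characteristic polynomial det(A - λI) = λ^2 + 2λ + 5 = 0.
Eigenvalues λ = -1 ± 2i (complex conjugate pair).
For λ=-1+2i: an eigenvector is (-1,3) - i(0,1) = (-1, 3 - i).
A real fundamental pair from Re and Im of e^((-1+2i)t)v: X_1 = e^(-t)(cos(2t)·(-1,3) + sin(2t)·(0,1)), X_2 = e^(-t)(sin(2t)·(-1,3) - cos(2t)·(0,1)).
General solution: c_1X_1 + c_2X_2.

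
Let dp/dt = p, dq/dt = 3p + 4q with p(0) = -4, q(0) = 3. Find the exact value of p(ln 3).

-12

A = [[1,0],[3,4]]; eigenvalues λ = 1, 4.
Eigenvectors: (1,-1) for λ=1, (0,1) for λ=4.
From the initial condition, c_1 = -4, c_2 = -1.
p(ln 3) = (-4)(3^1)(1) + (-1)(3^4)(0) = -12.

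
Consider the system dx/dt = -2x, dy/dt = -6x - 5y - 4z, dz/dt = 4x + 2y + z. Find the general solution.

x(t) = C_1e^(-2t), y(t) = -2C_1e^(-2t) + 2C_2e^(-3t) - C_3e^(-t), z(t) = -C_2e^(-3t) + C_3e^(-t)

Coefficient matrix A = [[-2, 0, 0], [-6, -5, -4], [4, 2, 1]].
det(A - λI) = 0 gives eigenvalues λ = -2, -3, -1.
For λ=-2: eigenvector (1,-2,0).
For λ=-3: eigenvector (0,2,-1).
For λ=-1: eigenvector (0,-1,1).
General solution: C_1e^(-2t)(1,-2,0) + C_2e^(-3t)(0,2,-1) + C_3e^(-t)(0,-1,1).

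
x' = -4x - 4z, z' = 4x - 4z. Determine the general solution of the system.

x(t) = c_1e^(-4t)sin(4t) - c_2e^(-4t)cos(4t), z(t) = -c_1e^(-4t)cos(4t) - c_2e^(-4t)sin(4t)

Coefficient matrix A = [[-4, -4], [4, -4]].
Characteristic polynomial det(A - λI) = λ^2 + 8λ + 32 = 0.
Eigenvalues λ = -4 ± 4i (complex conjugate pair).
For λ=-4+4i: an eigenvector is (0,-1) - i(1,0) = (0 - i, -1).
A real fundamental pair from Re and Im of e^((-4+4i)t)v: X_1 = e^(-4t)(cos(4t)·(0,-1) + sin(4t)·(1,0)), X_2 = e^(-4t)(sin(4t)·(0,-1) - cos(4t)·(1,0)).
General solution: c_1X_1 + c_2X_2.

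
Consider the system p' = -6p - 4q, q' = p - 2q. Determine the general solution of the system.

p(t) = -2C_1e^(-4t) - 2C_2te^(-4t) + C_2e^(-4t), q(t) = C_1e^(-4t) + C_2te^(-4t)

Coefficient matrix A = [[-6, -4], [1, -2]].
Characteristic polynomial det(A - λI) = λ^2 + 8λ + 16 = 0.
Single eigenvalue λ = -4 with algebraic multiplicity 2.
Eigenvector v = (-2,1); generalized eigenvector w with (A-λI)w=v is (1,0).
General solution: e^(-4t)[C_1·v + C_2·(t·v + w)].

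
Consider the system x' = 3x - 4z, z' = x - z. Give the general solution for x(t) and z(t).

Coefficient matrix A = [[3, -4], [1, -1]].
Characteristic polynomial det(A - λI) = λ^2 - 2λ + 1 = 0.
Single eigenvalue λ = 1 with algebraic multiplicity 2.
Eigenvector v = (-2,-1); generalized eigenvector w with (A-λI)w=v is (-1,0).
General solution: e^(t)[K_1·v + K_2·(t·v + w)].

x(t) = -2K_1e^(t) - 2K_2te^(t) - K_2e^(t), z(t) = -K_1e^(t) - K_2te^(t)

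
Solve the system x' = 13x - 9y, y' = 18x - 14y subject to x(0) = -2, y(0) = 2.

x(t) = -6e^(4t) + 4e^(-5t), y(t) = -6e^(4t) + 8e^(-5t)

Coefficient matrix A = [[13, -9], [18, -14]].
Characteristic polynomial det(A - λI) = λ^2 + λ - 20 = 0.
Eigenvalues λ = -5, 4.
For λ=-5: (A-λI) row 1 is [18, -9], so an eigenvector is (1, 2).
For λ=4: (A-λI) row 1 is [9, -9], so an eigenvector is (1, 1).
General solution: c_1e^(-5t)(1,2) + c_2e^(4t)(1,1).
Applying x(0)=-2, y(0)=2 gives c_1=4, c_2=-6.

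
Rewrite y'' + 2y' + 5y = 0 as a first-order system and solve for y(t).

y(t) = c_1e^(-t)cos(2t) + c_2e^(-t)sin(2t)

Let x_1 = y, x_2 = y'. Then x_1' = x_2 and x_2' = -5x_1 - 2x_2.
A = [[0,1],[-5,-2]]; det(A-λI) = λ^2 + 2λ + 5.
Eigenvalues λ = -1 ± 2i.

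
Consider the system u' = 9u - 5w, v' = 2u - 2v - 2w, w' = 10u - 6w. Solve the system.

u(t) = -C_1e^(-t) + C_2e^(4t), v(t) = 2C_1e^(-t) + C_3e^(-2t), w(t) = -2C_1e^(-t) + C_2e^(4t)

Coefficient matrix A = [[9, 0, -5], [2, -2, -2], [10, 0, -6]].
det(A - λI) = 0 gives eigenvalues λ = -1, 4, -2.
For λ=-1: eigenvector (-1,2,-2).
For λ=4: eigenvector (1,0,1).
For λ=-2: eigenvector (0,1,0).
General solution: C_1e^(-t)(-1,2,-2) + C_2e^(4t)(1,0,1) + C_3e^(-2t)(0,1,0).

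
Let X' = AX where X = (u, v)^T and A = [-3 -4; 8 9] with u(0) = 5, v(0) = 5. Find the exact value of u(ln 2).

A = [[-3,-4],[8,9]]; eigenvalues λ = 5, 1.
Eigenvectors: (1,-2) for λ=5, (-1,1) for λ=1.
From the initial condition, c_1 = -10, c_2 = -15.
u(ln 2) = (-10)(2^5)(1) + (-15)(2^1)(-1) = -290.

-290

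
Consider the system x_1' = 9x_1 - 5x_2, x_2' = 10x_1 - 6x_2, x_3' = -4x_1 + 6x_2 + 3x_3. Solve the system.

Coefficient matrix A = [[9, -5, 0], [10, -6, 0], [-4, 6, 3]].
det(A - λI) = 0 gives eigenvalues λ = -1, 4, 3.
For λ=-1: eigenvector (1,2,-2).
For λ=4: eigenvector (1,1,2).
For λ=3: eigenvector (0,0,1).
General solution: c_1e^(-t)(1,2,-2) + c_2e^(4t)(1,1,2) + c_3e^(3t)(0,0,1).

x_1(t) = c_1e^(-t) + c_2e^(4t), x_2(t) = 2c_1e^(-t) + c_2e^(4t), x_3(t) = -2c_1e^(-t) + 2c_2e^(4t) + c_3e^(3t)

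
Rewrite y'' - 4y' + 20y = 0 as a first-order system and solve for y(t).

y(t) = c_1e^(2t)cos(4t) + c_2e^(2t)sin(4t)

Let x_1 = y, x_2 = y'. Then x_1' = x_2 and x_2' = -20x_1 + 4x_2.
A = [[0,1],[-20,4]]; det(A-λI) = λ^2 - 4λ + 20.
Eigenvalues λ = 2 ± 4i.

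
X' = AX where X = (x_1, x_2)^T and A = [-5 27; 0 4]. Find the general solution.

Coefficient matrix A = [[-5, 27], [0, 4]].
Characteristic polynomial det(A - λI) = λ^2 + λ - 20 = 0.
Eigenvalues λ = -5, 4.
For λ=-5: (A-λI) row 1 is [0, 27], so an eigenvector is (-1, 0).
For λ=4: (A-λI) row 1 is [-9, 27], so an eigenvector is (3, 1).
General solution: C_1e^(-5t)(-1,0) + C_2e^(4t)(3,1).

x_1(t) = -C_1e^(-5t) + 3C_2e^(4t), x_2(t) = C_2e^(4t)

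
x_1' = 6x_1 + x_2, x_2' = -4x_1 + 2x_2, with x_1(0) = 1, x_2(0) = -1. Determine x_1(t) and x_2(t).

x_1(t) = te^(4t) + e^(4t), x_2(t) = -2te^(4t) - e^(4t)

Coefficient matrix A = [[6, 1], [-4, 2]].
Characteristic polynomial det(A - λI) = λ^2 - 8λ + 16 = 0.
Single eigenvalue λ = 4 with algebraic multiplicity 2.
Eigenvector v = (1,-2); generalized eigenvector w with (A-λI)w=v is (2,-3).
General solution: e^(4t)[K_1·v + K_2·(t·v + w)].
Applying x_1(0)=1, x_2(0)=-1 gives K_1=-1, K_2=1.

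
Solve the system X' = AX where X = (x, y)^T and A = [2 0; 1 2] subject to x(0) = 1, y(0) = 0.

Coefficient matrix A = [[2, 0], [1, 2]].
Characteristic polynomial det(A - λI) = λ^2 - 4λ + 4 = 0.
Single eigenvalue λ = 2 with algebraic multiplicity 2.
Eigenvector v = (0,1); generalized eigenvector w with (A-λI)w=v is (1,3).
General solution: e^(2t)[K_1·v + K_2·(t·v + w)].
Applying x(0)=1, y(0)=0 gives K_1=-3, K_2=1.

x(t) = e^(2t), y(t) = te^(2t)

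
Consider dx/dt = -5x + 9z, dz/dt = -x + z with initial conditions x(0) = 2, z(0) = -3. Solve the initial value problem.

Coefficient matrix A = [[-5, 9], [-1, 1]].
Characteristic polynomial det(A - λI) = λ^2 + 4λ + 4 = 0.
Single eigenvalue λ = -2 with algebraic multiplicity 2.
Eigenvector v = (-3,-1); generalized eigenvector w with (A-λI)w=v is (1,0).
General solution: e^(-2t)[c_1·v + c_2·(t·v + w)].
Applying x(0)=2, z(0)=-3 gives c_1=3, c_2=11.

x(t) = -33te^(-2t) + 2e^(-2t), z(t) = -11te^(-2t) - 3e^(-2t)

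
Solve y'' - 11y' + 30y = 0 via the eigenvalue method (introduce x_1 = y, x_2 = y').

Let x_1 = y, x_2 = y'. Then x_1' = x_2 and x_2' = -30x_1 + 11x_2.
A = [[0,1],[-30,11]]; det(A-λI) = λ^2 - 11λ + 30.
Eigenvalues λ = 6, 5 with eigenvectors (1,6), (1,5).

y(t) = K_1e^(6t) + K_2e^(5t)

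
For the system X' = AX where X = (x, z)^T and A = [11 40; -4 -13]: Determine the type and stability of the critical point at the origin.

A = [[11,40],[-4,-13]]; det(A-λI) = λ^2 + 2λ + 17.
λ = -1 ± 4i: negative real part.

stable spiral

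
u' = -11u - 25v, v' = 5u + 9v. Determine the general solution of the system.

u(t) = 2c_1e^(-t)sin(5t) - c_1e^(-t)cos(5t) - c_2e^(-t)sin(5t) - 2c_2e^(-t)cos(5t), v(t) = -c_1e^(-t)sin(5t) + c_2e^(-t)cos(5t)

Coefficient matrix A = [[-11, -25], [5, 9]].
Characteristic polynomial det(A - λI) = λ^2 + 2λ + 26 = 0.
Eigenvalues λ = -1 ± 5i (complex conjugate pair).
For λ=-1+5i: an eigenvector is (-1,0) - i(2,-1) = (-1 - 2i, 0 + i).
A real fundamental pair from Re and Im of e^((-1+5i)t)v: X_1 = e^(-t)(cos(5t)·(-1,0) + sin(5t)·(2,-1)), X_2 = e^(-t)(sin(5t)·(-1,0) - cos(5t)·(2,-1)).
General solution: c_1X_1 + c_2X_2.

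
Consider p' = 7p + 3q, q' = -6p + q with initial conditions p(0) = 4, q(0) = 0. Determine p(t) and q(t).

Coefficient matrix A = [[7, 3], [-6, 1]].
Characteristic polynomial det(A - λI) = λ^2 - 8λ + 25 = 0.
Eigenvalues λ = 4 ± 3i (complex conjugate pair).
For λ=4+3i: an eigenvector is (1,-1) - i(0,-1) = (1, -1 + i).
A real fundamental pair from Re and Im of e^((4+3i)t)v: X_1 = e^(4t)(cos(3t)·(1,-1) + sin(3t)·(0,-1)), X_2 = e^(4t)(sin(3t)·(1,-1) - cos(3t)·(0,-1)).
General solution: c_1X_1 + c_2X_2.
Applying p(0)=4, q(0)=0 gives c_1=4, c_2=4.

p(t) = 4e^(4t)sin(3t) + 4e^(4t)cos(3t), q(t) = -8e^(4t)sin(3t)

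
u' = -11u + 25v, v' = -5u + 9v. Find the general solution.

u(t) = c_1e^(-t)sin(5t) + 2c_1e^(-t)cos(5t) + 2c_2e^(-t)sin(5t) - c_2e^(-t)cos(5t), v(t) = c_1e^(-t)cos(5t) + c_2e^(-t)sin(5t)

Coefficient matrix A = [[-11, 25], [-5, 9]].
Characteristic polynomial det(A - λI) = λ^2 + 2λ + 26 = 0.
Eigenvalues λ = -1 ± 5i (complex conjugate pair).
For λ=-1+5i: an eigenvector is (2,1) - i(1,0) = (2 - i, 1).
A real fundamental pair from Re and Im of e^((-1+5i)t)v: X_1 = e^(-t)(cos(5t)·(2,1) + sin(5t)·(1,0)), X_2 = e^(-t)(sin(5t)·(2,1) - cos(5t)·(1,0)).
General solution: c_1X_1 + c_2X_2.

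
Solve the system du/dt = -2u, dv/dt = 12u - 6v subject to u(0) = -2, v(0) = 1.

Coefficient matrix A = [[-2, 0], [12, -6]].
Characteristic polynomial det(A - λI) = λ^2 + 8λ + 12 = 0.
Eigenvalues λ = -2, -6.
For λ=-2: (A-λI) row 2 is [12, -4], so an eigenvector is (1, 3).
For λ=-6: (A-λI) row 1 is [4, 0], so an eigenvector is (0, 1).
General solution: K_1e^(-2t)(1,3) + K_2e^(-6t)(0,1).
Applying u(0)=-2, v(0)=1 gives K_1=-2, K_2=7.

u(t) = -2e^(-2t), v(t) = -6e^(-2t) + 7e^(-6t)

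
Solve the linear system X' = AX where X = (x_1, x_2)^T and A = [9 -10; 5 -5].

x_1(t) = C_1e^(2t)sin(t) + 3C_1e^(2t)cos(t) + 3C_2e^(2t)sin(t) - C_2e^(2t)cos(t), x_2(t) = C_1e^(2t)sin(t) + 2C_1e^(2t)cos(t) + 2C_2e^(2t)sin(t) - C_2e^(2t)cos(t)

Coefficient matrix A = [[9, -10], [5, -5]].
Characteristic polynomial det(A - λI) = λ^2 - 4λ + 5 = 0.
Eigenvalues λ = 2 ± i (complex conjugate pair).
For λ=2+i: an eigenvector is (3,2) - i(1,1) = (3 - i, 2 - i).
A real fundamental pair from Re and Im of e^((2+i)t)v: X_1 = e^(2t)(cos(t)·(3,2) + sin(t)·(1,1)), X_2 = e^(2t)(sin(t)·(3,2) - cos(t)·(1,1)).
General solution: C_1X_1 + C_2X_2.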